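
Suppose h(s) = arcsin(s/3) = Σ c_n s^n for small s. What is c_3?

1/162

h(0) = 0
h′(0) = 1/3
h′′(0) = 0
h′′′(0) = 1/27
So c_3 = h′′′(0)/3! = 1/162.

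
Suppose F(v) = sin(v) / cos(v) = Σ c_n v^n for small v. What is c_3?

Write the quotient as an unknown series and match coefficients against numerator = denominator · series.
F(0) = 0
F′(0) = 1
F′′(0) = 0
F′′′(0) = 2
So c_3 = F′′′(0)/3! = 1/3.

1/3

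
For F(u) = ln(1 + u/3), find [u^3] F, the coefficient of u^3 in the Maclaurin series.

c_3 = F′′′(0)/3! = 1/81.

1/81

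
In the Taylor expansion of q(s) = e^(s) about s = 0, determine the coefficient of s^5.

Compute the successive derivatives at the expansion point and divide by k!.
[s^0] = 1;  [s^1] = 1;  [s^2] = 1/2;  [s^3] = 1/6;  [s^4] = 1/24;  [s^5] = 1/120.

1/120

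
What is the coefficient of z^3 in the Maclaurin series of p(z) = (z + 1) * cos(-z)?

-1/2

Multiply each power in the prefactor through the base expansion.
[z^0] = 1;  [z^1] = 1;  [z^2] = -1/2;  [z^3] = -1/2.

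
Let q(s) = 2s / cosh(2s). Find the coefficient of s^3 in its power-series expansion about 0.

-4

Invert the denominator's series and multiply.
q(0) = 0
q′(0) = 2
q′′(0) = 0
q′′′(0) = -24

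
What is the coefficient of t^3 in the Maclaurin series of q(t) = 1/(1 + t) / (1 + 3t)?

-40

Multiply the two series term by term and collect like powers.
[t^0] = 1;  [t^1] = -4;  [t^2] = 13;  [t^3] = -40.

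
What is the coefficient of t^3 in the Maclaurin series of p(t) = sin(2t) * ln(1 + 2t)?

-4

Multiply the two series term by term and collect like powers.
p(0) = 0
p′(0) = 0
p′′(0) = 8
p′′′(0) = -24
So c_3 = p′′′(0)/3! = -4.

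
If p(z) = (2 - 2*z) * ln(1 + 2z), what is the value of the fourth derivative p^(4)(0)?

Distribute the polynomial across the series and collect like powers.
From the series, [z^4] p = -40/3; multiply by 4! = 24 to get -320.

-320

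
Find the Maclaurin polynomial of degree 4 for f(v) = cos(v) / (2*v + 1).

Use 1/(1 - r) = Σ r^k on the denominator, then take the Cauchy product.
f(0) = 1
f′(0) = -2
f′′(0) = 7
f′′′(0) = -42
f^(4)(0) = 337
Dividing each by k! gives the coefficients c_0, ..., c_4.

337*v^4/24 - 7*v^3 + 7*v^2/2 - 2*v + 1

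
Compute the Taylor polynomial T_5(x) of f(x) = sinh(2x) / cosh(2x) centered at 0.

Invert the denominator's series and multiply.
f(0) = 0
f′(0) = 2
f′′(0) = 0
f′′′(0) = -16
f^(4)(0) = 0
f^(5)(0) = 512
The Taylor polynomial is Σ f^(k)(0)/k! · x^k.

64*x^5/15 - 8*x^3/3 + 2*x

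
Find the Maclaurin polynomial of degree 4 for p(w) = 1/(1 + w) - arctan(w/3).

Add the two expansions coefficient-wise.

w^4 - 80*w^3/81 + w^2 - 4*w/3 + 1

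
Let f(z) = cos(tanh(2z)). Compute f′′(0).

-4

Let u equal the inner series; expand the outer function in u and truncate.
The coefficient of z^2 in the expansion is -2, so f′′(0) = 2! * (-2) = -4.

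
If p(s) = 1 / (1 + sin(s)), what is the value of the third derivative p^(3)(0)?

Expand as Σ (-1)^k u^k with u equal to the inner function's series.
The coefficient of s^3 in the expansion is -5/6, so p′′′(0) = 3! * (-5/6) = -5.

-5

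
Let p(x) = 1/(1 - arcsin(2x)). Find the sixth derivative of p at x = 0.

Plug the Maclaurin series of the inner function into that of the outer and collect terms.
From the series, [x^6] p = 5312/45; multiply by 6! = 720 to get 84992.

84992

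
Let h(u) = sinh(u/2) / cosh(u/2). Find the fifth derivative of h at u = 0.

Invert the denominator's series and multiply.
The coefficient of u^5 in the expansion is 1/240, so h^(5)(0) = 5! * (1/240) = 1/2.

1/2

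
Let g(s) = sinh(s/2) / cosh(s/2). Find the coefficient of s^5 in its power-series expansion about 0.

1/240

Divide the numerator series by the denominator series (power-series long division).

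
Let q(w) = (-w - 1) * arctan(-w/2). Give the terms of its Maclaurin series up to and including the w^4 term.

-w^4/24 - w^3/24 + w^2/2 + w/2

Distribute the polynomial across the series and collect like powers.
q(0) = 0
q′(0) = 1/2
q′′(0) = 1
q′′′(0) = -1/4
q^(4)(0) = -1
The Taylor polynomial is Σ q^(k)(0)/k! · w^k.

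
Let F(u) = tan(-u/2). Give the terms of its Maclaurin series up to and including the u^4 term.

[u^0] = 0;  [u^1] = -1/2;  [u^2] = 0;  [u^3] = -1/24;  [u^4] = 0.

-u^3/24 - u/2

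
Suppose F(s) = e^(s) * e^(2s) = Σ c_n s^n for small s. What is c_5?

81/40

Take the Cauchy product of the two expansions.
F(0) = 1
F′(0) = 3
F′′(0) = 9
F′′′(0) = 27
F^(4)(0) = 81
F^(5)(0) = 243
The Taylor polynomial is Σ F^(k)(0)/k! · s^k.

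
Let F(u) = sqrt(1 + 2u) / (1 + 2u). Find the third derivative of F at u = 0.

-15

Write out both Maclaurin series and multiply, keeping only the needed powers.
The coefficient of u^3 in the expansion is -5/2, so F′′′(0) = 3! * (-5/2) = -15.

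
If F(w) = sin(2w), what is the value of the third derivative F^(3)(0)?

-8

From the series, [w^3] F = -4/3; multiply by 3! = 6 to get -8.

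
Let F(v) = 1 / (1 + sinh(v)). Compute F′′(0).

Expand as Σ (-1)^k u^k with u equal to the inner function's series.
From the series, [v^2] F = 1; multiply by 2! = 2 to get 2.

2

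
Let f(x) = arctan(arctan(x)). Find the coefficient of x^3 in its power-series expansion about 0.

Compose series: expand the inner function first, then feed it into the outer expansion.
f(0) = 0
f′(0) = 1
f′′(0) = 0
f′′′(0) = -4

-2/3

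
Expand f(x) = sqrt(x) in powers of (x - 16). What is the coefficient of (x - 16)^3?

1/16384

Differentiate repeatedly and evaluate at the center.
f(16) = 4
f′(16) = 1/8
f′′(16) = -1/256
f′′′(16) = 3/8192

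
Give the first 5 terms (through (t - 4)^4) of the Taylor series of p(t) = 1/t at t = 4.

(t - 4)^4/1024 - (t - 4)^3/256 + (t - 4)^2/64 - (t - 4)/16 + 1/4

[(t - 4)^0] = 1/4;  [(t - 4)^1] = -1/16;  [(t - 4)^2] = 1/64;  [(t - 4)^3] = -1/256;  [(t - 4)^4] = 1/1024.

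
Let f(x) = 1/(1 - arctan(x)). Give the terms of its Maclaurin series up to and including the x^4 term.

x^4/3 + 2*x^3/3 + x^2 + x + 1

Substitute the inner expansion into the outer series and collect powers.
f(0) = 1
f′(0) = 1
f′′(0) = 2
f′′′(0) = 4
f^(4)(0) = 8
Then c_k = f^(k)(0)/k! gives each Taylor coefficient.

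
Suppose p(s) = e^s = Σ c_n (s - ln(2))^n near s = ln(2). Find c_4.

p(ln(2)) = 2
p′(ln(2)) = 2
p′′(ln(2)) = 2
p′′′(ln(2)) = 2
p^(4)(ln(2)) = 2
Dividing each by k! gives the coefficients c_0, ..., c_4.

1/12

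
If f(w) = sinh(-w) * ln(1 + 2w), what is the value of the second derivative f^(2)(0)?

Take the Cauchy product of the two expansions.
The coefficient of w^2 in the expansion is -2, so f′′(0) = 2! * (-2) = -4.

-4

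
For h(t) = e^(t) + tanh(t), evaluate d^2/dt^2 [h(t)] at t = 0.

1

Expand each term separately and add.
The coefficient of t^2 in the expansion is 1/2, so h′′(0) = 2! * (1/2) = 1.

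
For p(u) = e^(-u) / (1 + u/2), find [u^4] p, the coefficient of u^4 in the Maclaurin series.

Expand each factor separately, then convolve coefficients.

7/16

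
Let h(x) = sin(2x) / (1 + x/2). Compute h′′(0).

Write out both Maclaurin series and multiply, keeping only the needed powers.
The coefficient of x^2 in the expansion is -1, so h′′(0) = 2! * (-1) = -2.

-2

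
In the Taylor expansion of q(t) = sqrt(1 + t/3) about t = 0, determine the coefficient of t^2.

Compute the successive derivatives at the expansion point and divide by k!.
q(0) = 1
q′(0) = 1/6
q′′(0) = -1/36

-1/72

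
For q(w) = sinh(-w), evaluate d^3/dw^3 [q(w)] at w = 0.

-1

The coefficient of w^3 in the expansion is -1/6, so q′′′(0) = 3! * (-1/6) = -1.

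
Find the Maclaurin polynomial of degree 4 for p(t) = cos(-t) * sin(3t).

-6*t^3 + 3*t

Multiply the two series term by term and collect like powers.
p(0) = 0
p′(0) = 3
p′′(0) = 0
p′′′(0) = -36
p^(4)(0) = 0
Dividing each by k! gives the coefficients c_0, ..., c_4.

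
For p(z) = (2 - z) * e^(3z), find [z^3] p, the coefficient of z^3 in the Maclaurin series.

9/2

Shift and add copies of the series according to the polynomial's terms.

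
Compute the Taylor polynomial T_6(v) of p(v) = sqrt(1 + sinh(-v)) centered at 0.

-2401*v^6/46080 - 241*v^5/3840 - 31*v^4/384 - 7*v^3/48 - v^2/8 - v/2 + 1

Compose series: expand the inner function first, then feed it into the outer expansion.
p(0) = 1
p′(0) = -1/2
p′′(0) = -1/4
p′′′(0) = -7/8
p^(4)(0) = -31/16
p^(5)(0) = -241/32
p^(6)(0) = -2401/64
The Taylor polynomial is Σ p^(k)(0)/k! · v^k.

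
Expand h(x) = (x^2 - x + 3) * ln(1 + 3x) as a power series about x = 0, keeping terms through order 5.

Multiply each power in the prefactor through the base expansion.
h(0) = 0
h′(0) = 9
h′′(0) = -33
h′′′(0) = 207
h^(4)(0) = -1782
h^(5)(0) = 21006

3501*x^5/20 - 297*x^4/4 + 69*x^3/2 - 33*x^2/2 + 9*x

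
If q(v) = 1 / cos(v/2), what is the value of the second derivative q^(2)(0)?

1/4

Invert the denominator's series and multiply.
The coefficient of v^2 in the expansion is 1/8, so q′′(0) = 2! * (1/8) = 1/4.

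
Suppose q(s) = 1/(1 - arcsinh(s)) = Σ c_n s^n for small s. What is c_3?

Plug the Maclaurin series of the inner function into that of the outer and collect terms.
q(0) = 1
q′(0) = 1
q′′(0) = 2
q′′′(0) = 5
Dividing each by k! gives the coefficients c_0, ..., c_3.

5/6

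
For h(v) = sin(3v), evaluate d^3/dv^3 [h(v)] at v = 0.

-27

The coefficient of v^3 in the expansion is -9/2, so h′′′(0) = 3! * (-9/2) = -27.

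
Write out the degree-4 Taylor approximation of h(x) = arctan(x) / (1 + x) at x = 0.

-2*x^4/3 + 2*x^3/3 - x^2 + x

Multiply the two series term by term and collect like powers.
h(0) = 0
h′(0) = 1
h′′(0) = -2
h′′′(0) = 4
h^(4)(0) = -16
Then c_k = h^(k)(0)/k! gives each Taylor coefficient.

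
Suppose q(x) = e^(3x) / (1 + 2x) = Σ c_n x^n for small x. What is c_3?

-1/2

Multiply the two series term by term and collect like powers.
So c_3 = q′′′(0)/3! = -1/2.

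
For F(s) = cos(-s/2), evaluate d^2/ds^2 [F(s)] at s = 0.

-1/4

From the series, [s^2] F = -1/8; multiply by 2! = 2 to get -1/4.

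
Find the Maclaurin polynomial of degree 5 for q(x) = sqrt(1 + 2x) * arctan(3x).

2049*x^5/40 - 15*x^4/2 - 21*x^3/2 + 3*x^2 + 3*x

Write out both Maclaurin series and multiply, keeping only the needed powers.
q(0) = 0
q′(0) = 3
q′′(0) = 6
q′′′(0) = -63
q^(4)(0) = -180
q^(5)(0) = 6147
Then c_k = q^(k)(0)/k! gives each Taylor coefficient.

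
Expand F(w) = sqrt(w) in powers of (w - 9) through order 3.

(w - 9)^3/3888 - (w - 9)^2/216 + (w - 9)/6 + 3

F(9) = 3
F′(9) = 1/6
F′′(9) = -1/108
F′′′(9) = 1/648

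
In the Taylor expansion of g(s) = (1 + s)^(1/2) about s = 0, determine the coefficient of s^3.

g(0) = 1
g′(0) = 1/2
g′′(0) = -1/4
g′′′(0) = 3/8
So c_3 = g′′′(0)/3! = 1/16.

1/16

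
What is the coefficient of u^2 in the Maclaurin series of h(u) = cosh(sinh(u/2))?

Let u equal the inner series; expand the outer function in u and truncate.
[u^0] = 1;  [u^1] = 0;  [u^2] = 1/8.

1/8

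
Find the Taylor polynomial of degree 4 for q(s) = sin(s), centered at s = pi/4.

[(s - pi/4)^0] = sqrt(2)/2;  [(s - pi/4)^1] = sqrt(2)/2;  [(s - pi/4)^2] = -sqrt(2)/4;  [(s - pi/4)^3] = -sqrt(2)/12;  [(s - pi/4)^4] = sqrt(2)/48.

sqrt(2)*(s - pi/4)^4/48 - sqrt(2)*(s - pi/4)^3/12 - sqrt(2)*(s - pi/4)^2/4 + sqrt(2)*(s - pi/4)/2 + sqrt(2)/2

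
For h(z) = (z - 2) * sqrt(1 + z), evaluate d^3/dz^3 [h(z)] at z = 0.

-3/2

Shift and add copies of the series according to the polynomial's terms.
The coefficient of z^3 in the expansion is -1/4, so h′′′(0) = 3! * (-1/4) = -3/2.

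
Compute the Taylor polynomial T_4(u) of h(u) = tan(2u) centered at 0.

Compute the successive derivatives at the expansion point and divide by k!.
h(0) = 0
h′(0) = 2
h′′(0) = 0
h′′′(0) = 16
h^(4)(0) = 0

8*u^3/3 + 2*u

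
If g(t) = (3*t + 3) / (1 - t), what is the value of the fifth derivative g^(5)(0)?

Distribute the polynomial across the series and collect like powers.
The coefficient of t^5 in the expansion is 6, so g^(5)(0) = 5! * (6) = 720.

720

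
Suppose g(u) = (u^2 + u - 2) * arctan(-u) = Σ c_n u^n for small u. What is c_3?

-5/3

Multiply each power in the prefactor through the base expansion.
g(0) = 0
g′(0) = 2
g′′(0) = -2
g′′′(0) = -10
So c_3 = g′′′(0)/3! = -5/3.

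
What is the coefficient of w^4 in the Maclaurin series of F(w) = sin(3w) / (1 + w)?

3/2

Expand each factor separately, then convolve coefficients.
So c_4 = F^(4)(0)/4! = 3/2.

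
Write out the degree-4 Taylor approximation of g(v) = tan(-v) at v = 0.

-v^3/3 - v

g(0) = 0
g′(0) = -1
g′′(0) = 0
g′′′(0) = -2
g^(4)(0) = 0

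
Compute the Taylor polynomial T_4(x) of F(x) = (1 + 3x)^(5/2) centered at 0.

-405*x^4/128 + 135*x^3/16 + 135*x^2/8 + 15*x/2 + 1

Compute the successive derivatives at the expansion point and divide by k!.
F(0) = 1
F′(0) = 15/2
F′′(0) = 135/4
F′′′(0) = 405/8
F^(4)(0) = -1215/16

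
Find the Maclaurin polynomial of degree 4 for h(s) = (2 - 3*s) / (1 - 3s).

Distribute the polynomial across the series and collect like powers.

81*s^4 + 27*s^3 + 9*s^2 + 3*s + 2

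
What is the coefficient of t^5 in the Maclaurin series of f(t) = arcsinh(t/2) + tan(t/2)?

Combine the two series term by term.
So c_5 = f^(5)(0)/5! = 5/768.

5/768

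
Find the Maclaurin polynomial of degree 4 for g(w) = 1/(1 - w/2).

w^4/16 + w^3/8 + w^2/4 + w/2 + 1

Apply the Taylor formula c_k = f^(k)(a)/k!.
g(0) = 1
g′(0) = 1/2
g′′(0) = 1/2
g′′′(0) = 3/4
g^(4)(0) = 3/2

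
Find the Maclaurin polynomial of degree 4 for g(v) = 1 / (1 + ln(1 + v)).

11*v^4/3 - 7*v^3/3 + 3*v^2/2 - v + 1

Use the geometric series for the reciprocal, then substitute.
g(0) = 1
g′(0) = -1
g′′(0) = 3
g′′′(0) = -14
g^(4)(0) = 88
Then c_k = g^(k)(0)/k! gives each Taylor coefficient.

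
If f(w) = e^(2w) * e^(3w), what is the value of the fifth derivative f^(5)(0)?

3125

Expand each factor separately, then convolve coefficients.
The coefficient of w^5 in the expansion is 625/24, so f^(5)(0) = 5! * (625/24) = 3125.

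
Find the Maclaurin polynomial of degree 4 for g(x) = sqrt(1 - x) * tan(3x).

-75*x^4/16 + 69*x^3/8 - 3*x^2/2 + 3*x

Multiply the two series term by term and collect like powers.
g(0) = 0
g′(0) = 3
g′′(0) = -3
g′′′(0) = 207/4
g^(4)(0) = -225/2
Then c_k = g^(k)(0)/k! gives each Taylor coefficient.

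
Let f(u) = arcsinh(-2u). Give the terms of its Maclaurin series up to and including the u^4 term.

4*u^3/3 - 2*u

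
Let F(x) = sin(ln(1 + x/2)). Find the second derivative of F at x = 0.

-1/4

Let u equal the inner series; expand the outer function in u and truncate.
The coefficient of x^2 in the expansion is -1/8, so F′′(0) = 2! * (-1/8) = -1/4.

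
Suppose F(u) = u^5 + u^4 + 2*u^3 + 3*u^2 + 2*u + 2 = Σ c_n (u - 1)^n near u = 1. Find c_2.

F(1) = 11
F′(1) = 23
F′′(1) = 50
The Taylor polynomial is Σ F^(k)(1)/k! · (u - 1)^k.

25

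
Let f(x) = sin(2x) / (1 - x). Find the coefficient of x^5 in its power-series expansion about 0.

Use 1/(1 - r) = Σ r^k on the denominator, then take the Cauchy product.
So c_5 = f^(5)(0)/5! = 14/15.

14/15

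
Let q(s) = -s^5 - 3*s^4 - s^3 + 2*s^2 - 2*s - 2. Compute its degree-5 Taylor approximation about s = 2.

Apply the Taylor formula c_k = f^(k)(a)/k!.
q(2) = -86
q′(2) = -182
q′′(2) = -312
q′′′(2) = -390
q^(4)(2) = -312
q^(5)(2) = -120
Dividing each by k! gives the coefficients c_0, ..., c_5.

-(s - 2)^5 - 13*(s - 2)^4 - 65*(s - 2)^3 - 156*(s - 2)^2 - 182*(s - 2) - 86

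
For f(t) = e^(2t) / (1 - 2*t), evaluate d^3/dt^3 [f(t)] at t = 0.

128

Multiply the numerator's expansion by the denominator's geometric series.
From the series, [t^3] f = 64/3; multiply by 3! = 6 to get 128.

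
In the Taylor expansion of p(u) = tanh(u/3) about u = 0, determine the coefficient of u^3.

[u^0] = 0;  [u^1] = 1/3;  [u^2] = 0;  [u^3] = -1/81.
So c_3 = p′′′(0)/3! = -1/81.

-1/81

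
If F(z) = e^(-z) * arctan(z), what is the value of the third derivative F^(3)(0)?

1

Expand each factor separately, then convolve coefficients.
The coefficient of z^3 in the expansion is 1/6, so F′′′(0) = 3! * (1/6) = 1.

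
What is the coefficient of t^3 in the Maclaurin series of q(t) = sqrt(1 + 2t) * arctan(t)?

Write out both Maclaurin series and multiply, keeping only the needed powers.
So c_3 = q′′′(0)/3! = -5/6.

-5/6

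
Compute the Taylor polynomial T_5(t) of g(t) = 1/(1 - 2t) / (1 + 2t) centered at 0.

Multiply the two series term by term and collect like powers.
[t^0] = 1;  [t^1] = 0;  [t^2] = 4;  [t^3] = 0;  [t^4] = 16;  [t^5] = 0.

16*t^4 + 4*t^2 + 1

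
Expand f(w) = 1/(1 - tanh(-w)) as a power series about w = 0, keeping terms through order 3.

Compose series: expand the inner function first, then feed it into the outer expansion.

-2*w^3/3 + w^2 - w + 1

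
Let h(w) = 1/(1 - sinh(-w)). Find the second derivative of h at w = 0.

Let u equal the inner series; expand the outer function in u and truncate.
The coefficient of w^2 in the expansion is 1, so h′′(0) = 2! * (1) = 2.

2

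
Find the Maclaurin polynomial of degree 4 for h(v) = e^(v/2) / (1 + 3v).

26329*v^4/384 - 1097*v^3/48 + 61*v^2/8 - 5*v/2 + 1

Expand each factor separately, then convolve coefficients.
h(0) = 1
h′(0) = -5/2
h′′(0) = 61/4
h′′′(0) = -1097/8
h^(4)(0) = 26329/16
Then c_k = h^(k)(0)/k! gives each Taylor coefficient.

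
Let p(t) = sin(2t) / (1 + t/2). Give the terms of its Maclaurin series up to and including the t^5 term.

Write out both Maclaurin series and multiply, keeping only the needed powers.
p(0) = 0
p′(0) = 2
p′′(0) = -2
p′′′(0) = -5
p^(4)(0) = 10
p^(5)(0) = 7

7*t^5/120 + 5*t^4/12 - 5*t^3/6 - t^2 + 2*t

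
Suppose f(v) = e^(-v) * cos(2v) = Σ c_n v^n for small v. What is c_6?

Multiply the two series term by term and collect like powers.

13/80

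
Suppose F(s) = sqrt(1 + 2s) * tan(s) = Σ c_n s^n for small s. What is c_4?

Expand each factor separately, then convolve coefficients.
F(0) = 0
F′(0) = 1
F′′(0) = 2
F′′′(0) = -1
F^(4)(0) = 20

5/6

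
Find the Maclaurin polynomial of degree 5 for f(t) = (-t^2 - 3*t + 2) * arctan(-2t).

-232*t^5/15 - 8*t^4 + 22*t^3/3 + 6*t^2 - 4*t

Distribute the polynomial across the series and collect like powers.
[t^0] = 0;  [t^1] = -4;  [t^2] = 6;  [t^3] = 22/3;  [t^4] = -8;  [t^5] = -232/15.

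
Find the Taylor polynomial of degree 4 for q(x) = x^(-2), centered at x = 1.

q(1) = 1
q′(1) = -2
q′′(1) = 6
q′′′(1) = -24
q^(4)(1) = 120

5*(x - 1)^4 - 4*(x - 1)^3 + 3*(x - 1)^2 - 2*(x - 1) + 1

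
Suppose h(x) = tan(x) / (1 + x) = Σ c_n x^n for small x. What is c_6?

Multiply the two series term by term and collect like powers.
[x^0] = 0;  [x^1] = 1;  [x^2] = -1;  [x^3] = 4/3;  [x^4] = -4/3;  [x^5] = 22/15;  [x^6] = -22/15.

-22/15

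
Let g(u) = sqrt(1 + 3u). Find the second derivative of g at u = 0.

-9/4

The coefficient of u^2 in the expansion is -9/8, so g′′(0) = 2! * (-9/8) = -9/4.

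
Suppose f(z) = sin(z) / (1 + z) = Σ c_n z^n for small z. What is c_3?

5/6

Multiply the two series term by term and collect like powers.
f(0) = 0
f′(0) = 1
f′′(0) = -2
f′′′(0) = 5
Dividing each by k! gives the coefficients c_0, ..., c_3.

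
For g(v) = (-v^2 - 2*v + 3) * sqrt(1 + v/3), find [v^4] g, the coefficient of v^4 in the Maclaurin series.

Multiply each power in the prefactor through the base expansion.
g(0) = 3
g′(0) = -3/2
g′′(0) = -11/4
g′′′(0) = -19/24
g^(4)(0) = 3/16
The Taylor polynomial is Σ g^(k)(0)/k! · v^k.

1/128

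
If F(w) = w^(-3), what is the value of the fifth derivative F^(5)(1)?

-2520

The coefficient of (w - 1)^5 in the expansion is -21, so F^(5)(1) = 5! * (-21) = -2520.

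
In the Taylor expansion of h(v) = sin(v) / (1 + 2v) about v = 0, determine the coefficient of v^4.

-23/3

Expand each factor separately, then convolve coefficients.
h(0) = 0
h′(0) = 1
h′′(0) = -4
h′′′(0) = 23
h^(4)(0) = -184
The Taylor polynomial is Σ h^(k)(0)/k! · v^k.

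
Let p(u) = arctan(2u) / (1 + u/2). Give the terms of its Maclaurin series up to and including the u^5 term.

Take the Cauchy product of the two expansions.
[u^0] = 0;  [u^1] = 2;  [u^2] = -1;  [u^3] = -13/6;  [u^4] = 13/12;  [u^5] = 703/120.

703*u^5/120 + 13*u^4/12 - 13*u^3/6 - u^2 + 2*u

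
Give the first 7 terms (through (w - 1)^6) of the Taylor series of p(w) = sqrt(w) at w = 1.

Compute the successive derivatives at the expansion point and divide by k!.
p(1) = 1
p′(1) = 1/2
p′′(1) = -1/4
p′′′(1) = 3/8
p^(4)(1) = -15/16
p^(5)(1) = 105/32
p^(6)(1) = -945/64
The Taylor polynomial is Σ p^(k)(1)/k! · (w - 1)^k.

-21*(w - 1)^6/1024 + 7*(w - 1)^5/256 - 5*(w - 1)^4/128 + (w - 1)^3/16 - (w - 1)^2/8 + (w - 1)/2 + 1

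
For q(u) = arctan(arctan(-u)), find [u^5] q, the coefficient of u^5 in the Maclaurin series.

Let u equal the inner series; expand the outer function in u and truncate.
[u^0] = 0;  [u^1] = -1;  [u^2] = 0;  [u^3] = 2/3;  [u^4] = 0;  [u^5] = -11/15.

-11/15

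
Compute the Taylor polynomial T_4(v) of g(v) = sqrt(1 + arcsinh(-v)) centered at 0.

v^4/384 + v^3/48 - v^2/8 - v/2 + 1

Plug the Maclaurin series of the inner function into that of the outer and collect terms.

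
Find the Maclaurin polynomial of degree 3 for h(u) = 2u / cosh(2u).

-4*u^3 + 2*u

Write the quotient as an unknown series and match coefficients against numerator = denominator · series.
h(0) = 0
h′(0) = 2
h′′(0) = 0
h′′′(0) = -24
The Taylor polynomial is Σ h^(k)(0)/k! · u^k.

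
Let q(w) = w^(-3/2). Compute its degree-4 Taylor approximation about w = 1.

315*(w - 1)^4/128 - 35*(w - 1)^3/16 + 15*(w - 1)^2/8 - 3*(w - 1)/2 + 1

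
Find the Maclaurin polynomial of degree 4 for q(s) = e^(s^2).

s^4/2 + s^2 + 1

[s^0] = 1;  [s^1] = 0;  [s^2] = 1;  [s^3] = 0;  [s^4] = 1/2.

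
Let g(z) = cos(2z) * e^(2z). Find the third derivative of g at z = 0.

Take the Cauchy product of the two expansions.
From the series, [z^3] g = -8/3; multiply by 3! = 6 to get -16.

-16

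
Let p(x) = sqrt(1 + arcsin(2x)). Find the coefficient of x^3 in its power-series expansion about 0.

Substitute the inner expansion into the outer series and collect powers.

7/6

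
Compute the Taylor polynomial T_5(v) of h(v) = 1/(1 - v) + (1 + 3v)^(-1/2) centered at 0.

Add the two expansions coefficient-wise.

-15053*v^5/256 + 2963*v^4/128 - 119*v^3/16 + 35*v^2/8 - v/2 + 2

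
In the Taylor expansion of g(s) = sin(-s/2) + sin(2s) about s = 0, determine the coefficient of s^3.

-21/16

Combine the two series term by term.
g(0) = 0
g′(0) = 3/2
g′′(0) = 0
g′′′(0) = -63/8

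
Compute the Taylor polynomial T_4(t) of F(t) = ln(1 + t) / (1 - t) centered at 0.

Multiply the numerator's expansion by the denominator's geometric series.

7*t^4/12 + 5*t^3/6 + t^2/2 + t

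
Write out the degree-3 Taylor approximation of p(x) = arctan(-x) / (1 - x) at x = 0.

Use 1/(1 - r) = Σ r^k on the denominator, then take the Cauchy product.

-2*x^3/3 - x^2 - x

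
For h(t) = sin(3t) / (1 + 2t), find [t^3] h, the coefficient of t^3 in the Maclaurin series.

Take the Cauchy product of the two expansions.

15/2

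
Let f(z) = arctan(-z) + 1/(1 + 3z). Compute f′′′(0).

-160

Expand each term separately and add.
The coefficient of z^3 in the expansion is -80/3, so f′′′(0) = 3! * (-80/3) = -160.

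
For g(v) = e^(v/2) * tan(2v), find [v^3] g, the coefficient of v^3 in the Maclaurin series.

Multiply the two series term by term and collect like powers.
g(0) = 0
g′(0) = 2
g′′(0) = 2
g′′′(0) = 35/2
The Taylor polynomial is Σ g^(k)(0)/k! · v^k.

35/12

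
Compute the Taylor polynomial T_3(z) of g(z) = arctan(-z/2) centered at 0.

z^3/24 - z/2

g(0) = 0
g′(0) = -1/2
g′′(0) = 0
g′′′(0) = 1/4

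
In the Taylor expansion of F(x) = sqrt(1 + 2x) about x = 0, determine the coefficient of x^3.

F(0) = 1
F′(0) = 1
F′′(0) = -1
F′′′(0) = 3
Dividing each by k! gives the coefficients c_0, ..., c_3.

1/2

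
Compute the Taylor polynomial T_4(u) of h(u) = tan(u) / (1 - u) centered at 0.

Expand each factor separately, then convolve coefficients.

4*u^4/3 + 4*u^3/3 + u^2 + u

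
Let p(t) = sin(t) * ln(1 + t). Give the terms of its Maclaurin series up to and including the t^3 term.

Write out both Maclaurin series and multiply, keeping only the needed powers.

-t^3/2 + t^2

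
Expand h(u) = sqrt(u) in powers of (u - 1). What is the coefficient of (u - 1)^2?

-1/8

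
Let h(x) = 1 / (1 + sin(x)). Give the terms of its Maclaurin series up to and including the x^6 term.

Write 1/(1+u) = 1 - u + u^2 - u^3 + ... and substitute the series for u.
[x^0] = 1;  [x^1] = -1;  [x^2] = 1;  [x^3] = -5/6;  [x^4] = 2/3;  [x^5] = -61/120;  [x^6] = 17/45.

17*x^6/45 - 61*x^5/120 + 2*x^4/3 - 5*x^3/6 + x^2 - x + 1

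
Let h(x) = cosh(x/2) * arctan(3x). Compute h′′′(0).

Expand each factor separately, then convolve coefficients.
From the series, [x^3] h = -69/8; multiply by 3! = 6 to get -207/4.

-207/4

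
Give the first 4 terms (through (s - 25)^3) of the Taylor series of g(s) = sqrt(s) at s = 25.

Use the known series and substitute for the argument.
g(25) = 5
g′(25) = 1/10
g′′(25) = -1/500
g′′′(25) = 3/25000
Dividing each by k! gives the coefficients c_0, ..., c_3.

(s - 25)^3/50000 - (s - 25)^2/1000 + (s - 25)/10 + 5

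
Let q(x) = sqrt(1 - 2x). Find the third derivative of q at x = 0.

-3

From the series, [x^3] q = -1/2; multiply by 3! = 6 to get -3.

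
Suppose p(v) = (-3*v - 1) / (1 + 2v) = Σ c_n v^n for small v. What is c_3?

-4

Distribute the polynomial across the series and collect like powers.
[v^0] = -1;  [v^1] = -1;  [v^2] = 2;  [v^3] = -4.
So c_3 = p′′′(0)/3! = -4.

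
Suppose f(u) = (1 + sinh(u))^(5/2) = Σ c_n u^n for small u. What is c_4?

Compose series: expand the inner function first, then feed it into the outer expansion.
[u^0] = 1;  [u^1] = 5/2;  [u^2] = 15/8;  [u^3] = 35/48;  [u^4] = 75/128.
So c_4 = f^(4)(0)/4! = 75/128.

75/128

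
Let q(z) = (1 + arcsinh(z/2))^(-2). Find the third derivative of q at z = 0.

Compose series: expand the inner function first, then feed it into the outer expansion.
The coefficient of z^3 in the expansion is -11/24, so q′′′(0) = 3! * (-11/24) = -11/4.

-11/4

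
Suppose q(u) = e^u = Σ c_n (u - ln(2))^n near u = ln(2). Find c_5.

q(ln(2)) = 2
q′(ln(2)) = 2
q′′(ln(2)) = 2
q′′′(ln(2)) = 2
q^(4)(ln(2)) = 2
q^(5)(ln(2)) = 2
The Taylor polynomial is Σ q^(k)(ln(2))/k! · (u - ln(2))^k.

1/60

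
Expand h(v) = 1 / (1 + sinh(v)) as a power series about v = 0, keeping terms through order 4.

Use the geometric series for the reciprocal, then substitute.
[v^0] = 1;  [v^1] = -1;  [v^2] = 1;  [v^3] = -7/6;  [v^4] = 4/3.

4*v^4/3 - 7*v^3/6 + v^2 - v + 1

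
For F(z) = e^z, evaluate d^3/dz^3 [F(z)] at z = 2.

The coefficient of (z - 2)^3 in the expansion is e^(2)/6, so F′′′(2) = 3! * (e^(2)/6) = e^(2).

e^(2)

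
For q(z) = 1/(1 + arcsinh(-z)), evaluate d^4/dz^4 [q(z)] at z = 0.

Let u equal the inner series; expand the outer function in u and truncate.
The coefficient of z^4 in the expansion is 2/3, so q^(4)(0) = 4! * (2/3) = 16.

16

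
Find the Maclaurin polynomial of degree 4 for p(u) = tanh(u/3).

-u^3/81 + u/3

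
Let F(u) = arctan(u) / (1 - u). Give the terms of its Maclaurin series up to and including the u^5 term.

Multiply the two series term by term and collect like powers.
F(0) = 0
F′(0) = 1
F′′(0) = 2
F′′′(0) = 4
F^(4)(0) = 16
F^(5)(0) = 104
Then c_k = F^(k)(0)/k! gives each Taylor coefficient.

13*u^5/15 + 2*u^4/3 + 2*u^3/3 + u^2 + u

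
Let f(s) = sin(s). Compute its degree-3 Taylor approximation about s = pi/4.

Apply the Taylor formula c_k = f^(k)(a)/k!.
f(pi/4) = sqrt(2)/2
f′(pi/4) = sqrt(2)/2
f′′(pi/4) = -sqrt(2)/2
f′′′(pi/4) = -sqrt(2)/2

-sqrt(2)*(s - pi/4)^3/12 - sqrt(2)*(s - pi/4)^2/4 + sqrt(2)*(s - pi/4)/2 + sqrt(2)/2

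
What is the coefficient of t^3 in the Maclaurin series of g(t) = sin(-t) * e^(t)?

-1/3

Write out both Maclaurin series and multiply, keeping only the needed powers.
g(0) = 0
g′(0) = -1
g′′(0) = -2
g′′′(0) = -2
So c_3 = g′′′(0)/3! = -1/3.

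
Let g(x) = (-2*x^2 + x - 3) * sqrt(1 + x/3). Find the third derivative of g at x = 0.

-17/8

Distribute the polynomial across the series and collect like powers.
The coefficient of x^3 in the expansion is -17/48, so g′′′(0) = 3! * (-17/48) = -17/8.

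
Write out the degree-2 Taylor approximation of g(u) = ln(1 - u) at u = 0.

-u^2/2 - u

Apply the Taylor formula c_k = f^(k)(a)/k!.
[u^0] = 0;  [u^1] = -1;  [u^2] = -1/2.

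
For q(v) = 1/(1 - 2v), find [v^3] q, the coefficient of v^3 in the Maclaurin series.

8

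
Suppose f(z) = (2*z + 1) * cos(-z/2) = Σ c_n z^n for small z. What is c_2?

-1/8

Multiply each power in the prefactor through the base expansion.
f(0) = 1
f′(0) = 2
f′′(0) = -1/4
So c_2 = f′′(0)/2! = -1/8.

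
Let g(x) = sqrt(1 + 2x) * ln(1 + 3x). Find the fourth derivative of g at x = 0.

Take the Cauchy product of the two expansions.
From the series, [x^4] g = -15/2; multiply by 4! = 24 to get -180.

-180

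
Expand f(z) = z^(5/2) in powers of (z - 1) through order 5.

3*(z - 1)^5/256 - 5*(z - 1)^4/128 + 5*(z - 1)^3/16 + 15*(z - 1)^2/8 + 5*(z - 1)/2 + 1

f(1) = 1
f′(1) = 5/2
f′′(1) = 15/4
f′′′(1) = 15/8
f^(4)(1) = -15/16
f^(5)(1) = 45/32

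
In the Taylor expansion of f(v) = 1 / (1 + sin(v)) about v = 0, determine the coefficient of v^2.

1

Write 1/(1+u) = 1 - u + u^2 - u^3 + ... and substitute the series for u.
f(0) = 1
f′(0) = -1
f′′(0) = 2
So c_2 = f′′(0)/2! = 1.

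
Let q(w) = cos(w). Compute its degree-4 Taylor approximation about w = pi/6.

sqrt(3)*(w - pi/6)^4/48 + (w - pi/6)^3/12 - sqrt(3)*(w - pi/6)^2/4 - (w - pi/6)/2 + sqrt(3)/2

q(pi/6) = sqrt(3)/2
q′(pi/6) = -1/2
q′′(pi/6) = -sqrt(3)/2
q′′′(pi/6) = 1/2
q^(4)(pi/6) = sqrt(3)/2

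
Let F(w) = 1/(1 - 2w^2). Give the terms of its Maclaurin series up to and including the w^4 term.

Compute the successive derivatives at the expansion point and divide by k!.

4*w^4 + 2*w^2 + 1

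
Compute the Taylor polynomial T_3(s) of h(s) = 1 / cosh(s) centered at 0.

Divide the numerator series by the denominator series (power-series long division).
h(0) = 1
h′(0) = 0
h′′(0) = -1
h′′′(0) = 0

1 - s^2/2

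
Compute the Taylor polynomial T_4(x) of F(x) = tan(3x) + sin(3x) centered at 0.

Combine the two series term by term.
F(0) = 0
F′(0) = 6
F′′(0) = 0
F′′′(0) = 27
F^(4)(0) = 0

9*x^3/2 + 6*x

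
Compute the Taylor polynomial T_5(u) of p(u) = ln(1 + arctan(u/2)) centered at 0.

u^5/480 + u^4/192 - u^2/8 + u/2

Plug the Maclaurin series of the inner function into that of the outer and collect terms.
p(0) = 0
p′(0) = 1/2
p′′(0) = -1/4
p′′′(0) = 0
p^(4)(0) = 1/8
p^(5)(0) = 1/4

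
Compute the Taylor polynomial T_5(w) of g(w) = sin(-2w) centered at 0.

g(0) = 0
g′(0) = -2
g′′(0) = 0
g′′′(0) = 8
g^(4)(0) = 0
g^(5)(0) = -32
The Taylor polynomial is Σ g^(k)(0)/k! · w^k.

-4*w^5/15 + 4*w^3/3 - 2*w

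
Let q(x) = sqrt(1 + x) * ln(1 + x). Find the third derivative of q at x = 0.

Expand each factor separately, then convolve coefficients.
From the series, [x^3] q = -1/24; multiply by 3! = 6 to get -1/4.

-1/4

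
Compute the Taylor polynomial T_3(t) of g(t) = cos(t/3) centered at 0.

Apply the Taylor formula c_k = f^(k)(a)/k!.
g(0) = 1
g′(0) = 0
g′′(0) = -1/9
g′′′(0) = 0
Dividing each by k! gives the coefficients c_0, ..., c_3.

1 - t^2/18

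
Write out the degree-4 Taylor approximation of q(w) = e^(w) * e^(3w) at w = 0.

Expand each factor separately, then convolve coefficients.

32*w^4/3 + 32*w^3/3 + 8*w^2 + 4*w + 1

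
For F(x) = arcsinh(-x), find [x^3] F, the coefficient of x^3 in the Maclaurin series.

1/6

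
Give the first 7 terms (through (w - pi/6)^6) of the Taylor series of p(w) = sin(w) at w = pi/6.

Compute the successive derivatives at the expansion point and divide by k!.
[(w - pi/6)^0] = 1/2;  [(w - pi/6)^1] = sqrt(3)/2;  [(w - pi/6)^2] = -1/4;  [(w - pi/6)^3] = -sqrt(3)/12;  [(w - pi/6)^4] = 1/48;  [(w - pi/6)^5] = sqrt(3)/240;  [(w - pi/6)^6] = -1/1440.

-(w - pi/6)^6/1440 + sqrt(3)*(w - pi/6)^5/240 + (w - pi/6)^4/48 - sqrt(3)*(w - pi/6)^3/12 - (w - pi/6)^2/4 + sqrt(3)*(w - pi/6)/2 + 1/2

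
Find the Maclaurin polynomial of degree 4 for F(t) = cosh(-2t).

Apply the Taylor formula c_k = f^(k)(a)/k!.
F(0) = 1
F′(0) = 0
F′′(0) = 4
F′′′(0) = 0
F^(4)(0) = 16

2*t^4/3 + 2*t^2 + 1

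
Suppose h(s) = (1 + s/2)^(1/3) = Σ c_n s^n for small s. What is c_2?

Compute the successive derivatives at the expansion point and divide by k!.
h(0) = 1
h′(0) = 1/6
h′′(0) = -1/18

-1/36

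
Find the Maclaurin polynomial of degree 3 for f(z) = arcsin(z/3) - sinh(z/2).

-19*z^3/1296 - z/6

Expand each term separately and add.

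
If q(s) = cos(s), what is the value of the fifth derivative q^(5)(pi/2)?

The coefficient of (s - pi/2)^5 in the expansion is -1/120, so q^(5)(pi/2) = 5! * (-1/120) = -1.

-1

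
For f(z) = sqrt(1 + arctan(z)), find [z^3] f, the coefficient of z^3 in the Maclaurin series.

Compose series: expand the inner function first, then feed it into the outer expansion.
f(0) = 1
f′(0) = 1/2
f′′(0) = -1/4
f′′′(0) = -5/8
The Taylor polynomial is Σ f^(k)(0)/k! · z^k.

-5/48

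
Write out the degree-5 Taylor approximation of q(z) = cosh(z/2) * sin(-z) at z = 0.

19*z^5/1920 + z^3/24 - z

Take the Cauchy product of the two expansions.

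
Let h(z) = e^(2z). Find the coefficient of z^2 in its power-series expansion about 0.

[z^0] = 1;  [z^1] = 2;  [z^2] = 2.

2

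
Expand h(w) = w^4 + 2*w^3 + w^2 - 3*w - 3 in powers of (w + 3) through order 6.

(w + 3)^4 - 10*(w + 3)^3 + 37*(w + 3)^2 - 63*(w + 3) + 42

Differentiate repeatedly and evaluate at the center.
h(-3) = 42
h′(-3) = -63
h′′(-3) = 74
h′′′(-3) = -60
h^(4)(-3) = 24
h^(5)(-3) = 0
h^(6)(-3) = 0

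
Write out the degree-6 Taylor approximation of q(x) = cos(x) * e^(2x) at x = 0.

-13*x^6/80 - 19*x^5/60 - 7*x^4/24 + x^3/3 + 3*x^2/2 + 2*x + 1

Take the Cauchy product of the two expansions.
q(0) = 1
q′(0) = 2
q′′(0) = 3
q′′′(0) = 2
q^(4)(0) = -7
q^(5)(0) = -38
q^(6)(0) = -117
The Taylor polynomial is Σ q^(k)(0)/k! · x^k.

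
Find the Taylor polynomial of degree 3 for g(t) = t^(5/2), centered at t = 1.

5*(t - 1)^3/16 + 15*(t - 1)^2/8 + 5*(t - 1)/2 + 1

g(1) = 1
g′(1) = 5/2
g′′(1) = 15/4
g′′′(1) = 15/8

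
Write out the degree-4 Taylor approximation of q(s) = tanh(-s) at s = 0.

q(0) = 0
q′(0) = -1
q′′(0) = 0
q′′′(0) = 2
q^(4)(0) = 0

s^3/3 - s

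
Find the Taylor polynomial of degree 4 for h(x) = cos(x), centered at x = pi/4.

sqrt(2)*(x - pi/4)^4/48 + sqrt(2)*(x - pi/4)^3/12 - sqrt(2)*(x - pi/4)^2/4 - sqrt(2)*(x - pi/4)/2 + sqrt(2)/2

h(pi/4) = sqrt(2)/2
h′(pi/4) = -sqrt(2)/2
h′′(pi/4) = -sqrt(2)/2
h′′′(pi/4) = sqrt(2)/2
h^(4)(pi/4) = sqrt(2)/2
Then c_k = h^(k)(pi/4)/k! gives each Taylor coefficient.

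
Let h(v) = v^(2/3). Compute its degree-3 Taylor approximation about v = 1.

[(v - 1)^0] = 1;  [(v - 1)^1] = 2/3;  [(v - 1)^2] = -1/9;  [(v - 1)^3] = 4/81.

4*(v - 1)^3/81 - (v - 1)^2/9 + 2*(v - 1)/3 + 1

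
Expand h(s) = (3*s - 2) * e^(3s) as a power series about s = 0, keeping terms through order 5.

Multiply each power in the prefactor through the base expansion.
h(0) = -2
h′(0) = -3
h′′(0) = 0
h′′′(0) = 27
h^(4)(0) = 162
h^(5)(0) = 729
Then c_k = h^(k)(0)/k! gives each Taylor coefficient.

243*s^5/40 + 27*s^4/4 + 9*s^3/2 - 3*s - 2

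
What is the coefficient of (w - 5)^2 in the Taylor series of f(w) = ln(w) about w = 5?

Apply the Taylor formula c_k = f^(k)(a)/k!.
f(5) = ln(5)
f′(5) = 1/5
f′′(5) = -1/25
So c_2 = f′′(5)/2! = -1/50.

-1/50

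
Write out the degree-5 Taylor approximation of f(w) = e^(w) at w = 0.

[w^0] = 1;  [w^1] = 1;  [w^2] = 1/2;  [w^3] = 1/6;  [w^4] = 1/24;  [w^5] = 1/120.

w^5/120 + w^4/24 + w^3/6 + w^2/2 + w + 1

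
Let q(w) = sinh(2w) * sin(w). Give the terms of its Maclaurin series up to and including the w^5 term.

w^4 + 2*w^2

Take the Cauchy product of the two expansions.
[w^0] = 0;  [w^1] = 0;  [w^2] = 2;  [w^3] = 0;  [w^4] = 1;  [w^5] = 0.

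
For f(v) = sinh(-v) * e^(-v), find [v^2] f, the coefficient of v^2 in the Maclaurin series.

Multiply the two series term by term and collect like powers.
[v^0] = 0;  [v^1] = -1;  [v^2] = 1.

1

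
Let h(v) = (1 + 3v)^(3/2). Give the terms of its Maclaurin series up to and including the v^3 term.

-27*v^3/16 + 27*v^2/8 + 9*v/2 + 1

Compute the successive derivatives at the expansion point and divide by k!.
[v^0] = 1;  [v^1] = 9/2;  [v^2] = 27/8;  [v^3] = -27/16.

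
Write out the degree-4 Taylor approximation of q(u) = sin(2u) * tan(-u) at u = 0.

2*u^4/3 - 2*u^2

Take the Cauchy product of the two expansions.
[u^0] = 0;  [u^1] = 0;  [u^2] = -2;  [u^3] = 0;  [u^4] = 2/3.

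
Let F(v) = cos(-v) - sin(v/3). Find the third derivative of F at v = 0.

1/27

Add the two expansions coefficient-wise.
The coefficient of v^3 in the expansion is 1/162, so F′′′(0) = 3! * (1/162) = 1/27.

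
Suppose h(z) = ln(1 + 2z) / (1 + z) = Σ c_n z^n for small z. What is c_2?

Write out both Maclaurin series and multiply, keeping only the needed powers.

-4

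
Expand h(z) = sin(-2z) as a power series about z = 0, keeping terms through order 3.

4*z^3/3 - 2*z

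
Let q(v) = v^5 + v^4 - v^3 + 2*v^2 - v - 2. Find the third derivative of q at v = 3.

The coefficient of (v - 3)^3 in the expansion is 101, so q′′′(3) = 3! * (101) = 606.

606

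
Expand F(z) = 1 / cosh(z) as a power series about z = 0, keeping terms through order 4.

Write the quotient as an unknown series and match coefficients against numerator = denominator · series.
F(0) = 1
F′(0) = 0
F′′(0) = -1
F′′′(0) = 0
F^(4)(0) = 5

5*z^4/24 - z^2/2 + 1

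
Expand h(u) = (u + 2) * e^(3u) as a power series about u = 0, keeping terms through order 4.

Distribute the polynomial across the series and collect like powers.
[u^0] = 2;  [u^1] = 7;  [u^2] = 12;  [u^3] = 27/2;  [u^4] = 45/4.

45*u^4/4 + 27*u^3/2 + 12*u^2 + 7*u + 2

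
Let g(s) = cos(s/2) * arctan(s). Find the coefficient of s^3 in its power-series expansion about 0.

Take the Cauchy product of the two expansions.
[s^0] = 0;  [s^1] = 1;  [s^2] = 0;  [s^3] = -11/24.

-11/24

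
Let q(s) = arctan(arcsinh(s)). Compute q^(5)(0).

53

Compose series: expand the inner function first, then feed it into the outer expansion.
The coefficient of s^5 in the expansion is 53/120, so q^(5)(0) = 5! * (53/120) = 53.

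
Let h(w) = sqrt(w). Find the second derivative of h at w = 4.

The coefficient of (w - 4)^2 in the expansion is -1/64, so h′′(4) = 2! * (-1/64) = -1/32.

-1/32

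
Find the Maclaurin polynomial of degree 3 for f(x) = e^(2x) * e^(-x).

x^3/6 + x^2/2 + x + 1

Take the Cauchy product of the two expansions.
f(0) = 1
f′(0) = 1
f′′(0) = 1
f′′′(0) = 1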